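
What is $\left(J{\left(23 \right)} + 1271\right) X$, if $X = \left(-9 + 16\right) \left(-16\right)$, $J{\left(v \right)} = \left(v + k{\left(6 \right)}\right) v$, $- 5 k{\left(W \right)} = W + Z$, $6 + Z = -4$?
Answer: $- \frac{1018304}{5} \approx -2.0366 \cdot 10^{5}$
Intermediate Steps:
$Z = -10$ ($Z = -6 - 4 = -10$)
$k{\left(W \right)} = 2 - \frac{W}{5}$ ($k{\left(W \right)} = - \frac{W - 10}{5} = - \frac{-10 + W}{5} = 2 - \frac{W}{5}$)
$J{\left(v \right)} = v \left(\frac{4}{5} + v\right)$ ($J{\left(v \right)} = \left(v + \left(2 - \frac{6}{5}\right)\right) v = \left(v + \frac{4}{5}\right) v = \left(\frac{4}{5} + v\right) v = v \left(\frac{4}{5} + v\right)$)
$X = -112$ ($X = 7 \left(-16\right) = -112$)
$\left(J{\left(23 \right)} + 1271\right) X = \left(\frac{1}{5} \cdot 23 \left(4 + 5 \cdot 23\right) + 1271\right) \left(-112\right) = \left(\frac{1}{5} \cdot 23 \left(4 + 115\right) + 1271\right) \left(-112\right) = \left(\frac{1}{5} \cdot 23 \cdot 119 + 1271\right) \left(-112\right) = \left(\frac{2737}{5} + 1271\right) \left(-112\right) = \frac{9092}{5} \left(-112\right) = - \frac{1018304}{5}$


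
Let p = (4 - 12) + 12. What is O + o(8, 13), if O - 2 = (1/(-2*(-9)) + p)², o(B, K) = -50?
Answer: -10223/324 ≈ -31.552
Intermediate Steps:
p = 4 (p = -8 + 12 = 4)
O = 5977/324 (O = 2 + (1/(-2*(-9)) + 4)² = 2 + (1/18 + 4)² = 2 + (73/18)² = 2 + 5329/324 = 5977/324 ≈ 18.448)
O + o(8, 13) = 5977/324 - 50 = -10223/324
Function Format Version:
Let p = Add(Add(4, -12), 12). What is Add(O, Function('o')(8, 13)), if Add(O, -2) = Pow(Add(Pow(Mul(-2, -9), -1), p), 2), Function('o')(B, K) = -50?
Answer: Rational(-10223, 324) ≈ -31.552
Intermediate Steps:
p = 4 (p = Add(-8, 12) = 4)
O = Rational(5977, 324) (O = Add(2, Pow(Add(Pow(Mul(-2, -9), -1), 4), 2)) = Add(2, Pow(Add(Pow(18, -1), 4), 2)) = Add(2, Pow(Add(Rational(1, 18), 4), 2)) = Add(2, Pow(Rational(73, 18), 2)) = Add(2, Rational(5329, 324)) = Rational(5977, 324) ≈ 18.448)
Add(O, Function('o')(8, 13)) = Add(Rational(5977, 324), -50) = Rational(-10223, 324)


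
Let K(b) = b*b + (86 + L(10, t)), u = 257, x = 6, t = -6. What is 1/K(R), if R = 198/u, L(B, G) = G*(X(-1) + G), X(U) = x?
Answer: 66049/5719418 ≈ 0.011548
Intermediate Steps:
X(U) = 6
L(B, G) = G*(6 + G)
R = 198/257 ≈ 0.77043
K(b) = 86 + b² (K(b) = b*b + (86 - 6*(6 - 6)) = b² + (86 - 6*0) = b² + (86 + 0) = b² + 86 = 86 + b²)
1/K(R) = 1/(86 + (198/257)²) = 1/(86 + 39204/66049) = 1/(5719418/66049) = 66049/5719418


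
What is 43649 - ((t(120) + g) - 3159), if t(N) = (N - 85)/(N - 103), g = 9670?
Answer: 631311/17 ≈ 37136.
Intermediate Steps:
t(N) = (-85 + N)/(-103 + N)
43649 - ((t(120) + g) - 3159) = 43649 - (((-85 + 120)/(-103 + 120) + 9670) - 3159) = 43649 - ((35/17 + 9670) - 3159) = 43649 - (164425/17 - 3159) = 43649 - 1*110722/17 = 43649 - 110722/17 = 631311/17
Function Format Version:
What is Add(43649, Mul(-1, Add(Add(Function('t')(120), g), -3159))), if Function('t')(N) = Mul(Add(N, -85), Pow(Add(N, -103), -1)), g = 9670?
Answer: Rational(631311, 17) ≈ 37136.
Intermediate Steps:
Function('t')(N) = Mul(Pow(Add(-103, N), -1), Add(-85, N)) (Function('t')(N) = Mul(Add(-85, N), Pow(Add(-103, N), -1)) = Mul(Pow(Add(-103, N), -1), Add(-85, N)))
Add(43649, Mul(-1, Add(Add(Function('t')(120), g), -3159))) = Add(43649, Mul(-1, Add(Add(Mul(Pow(Add(-103, 120), -1), Add(-85, 120)), 9670), -3159))) = Add(43649, Mul(-1, Add(Add(Mul(Pow(17, -1), 35), 9670), -3159))) = Add(43649, Mul(-1, Add(Add(Mul(Rational(1, 17), 35), 9670), -3159))) = Add(43649, Mul(-1, Add(Add(Rational(35, 17), 9670), -3159))) = Add(43649, Mul(-1, Add(Rational(164425, 17), -3159))) = Add(43649, Mul(-1, Rational(110722, 17))) = Add(43649, Rational(-110722, 17)) = Rational(631311, 17)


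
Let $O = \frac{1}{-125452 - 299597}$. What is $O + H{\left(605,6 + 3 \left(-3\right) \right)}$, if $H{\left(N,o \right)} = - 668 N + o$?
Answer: $- \frac{171780578008}{425049} \approx -4.0414 \cdot 10^{5}$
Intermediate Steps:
$H{\left(N,o \right)} = o - 668 N$
$O = - \frac{1}{425049}$ ($O = \frac{1}{-425049} = - \frac{1}{425049} \approx -2.3527 \cdot 10^{-6}$)
$O + H{\left(605,6 + 3 \left(-3\right) \right)} = - \frac{1}{425049} + \left(\left(6 + 3 \left(-3\right)\right) - 404140\right) = - \frac{1}{425049} + \left(\left(6 - 9\right) - 404140\right) = - \frac{1}{425049} - 404143 = - \frac{171780578008}{425049}$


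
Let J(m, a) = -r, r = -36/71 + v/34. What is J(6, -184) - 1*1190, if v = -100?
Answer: -1432168/1207 ≈ -1186.6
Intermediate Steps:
r = -4162/1207 (r = -36/71 - 100/34 = -36*1/71 - 100*1/34 = -36/71 - 50/17 = -4162/1207 ≈ -3.4482)
J(m, a) = 4162/1207 (J(m, a) = -1*(-4162/1207) = 4162/1207)
J(6, -184) - 1*1190 = 4162/1207 - 1*1190 = 4162/1207 - 1190 = -1432168/1207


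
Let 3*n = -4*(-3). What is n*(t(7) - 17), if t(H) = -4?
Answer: -84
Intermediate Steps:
n = 4 (n = (-4*(-3))/3 = (⅓)*12 = 4)
n*(t(7) - 17) = 4*(-4 - 17) = 4*(-21) = -84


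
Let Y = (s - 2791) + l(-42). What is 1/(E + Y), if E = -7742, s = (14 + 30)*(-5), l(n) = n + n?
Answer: -1/10837 ≈ -9.2276e-5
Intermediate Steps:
l(n) = 2*n
s = -220 (s = 44*(-5) = -220)
Y = -3095 (Y = (-220 - 2791) + 2*(-42) = -3011 - 84 = -3095)
1/(E + Y) = 1/(-7742 - 3095) = 1/(-10837) = -1/10837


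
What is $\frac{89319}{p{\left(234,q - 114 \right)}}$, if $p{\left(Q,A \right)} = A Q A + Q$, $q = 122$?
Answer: $\frac{29773}{5070} \approx 5.8724$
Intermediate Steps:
$p{\left(Q,A \right)} = Q + Q A^{2}$ ($p{\left(Q,A \right)} = Q A^{2} + Q = Q + Q A^{2}$)
$\frac{89319}{p{\left(234,q - 114 \right)}} = \frac{89319}{234 \left(1 + \left(122 - 114\right)^{2}\right)} = \frac{89319}{234 \left(1 + 8^{2}\right)} = \frac{89319}{234 \left(1 + 64\right)} = \frac{89319}{234 \cdot 65} = \frac{89319}{15210} = 89319 \cdot \frac{1}{15210} = \frac{29773}{5070}$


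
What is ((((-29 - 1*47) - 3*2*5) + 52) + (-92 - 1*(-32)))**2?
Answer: 12996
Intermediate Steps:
((((-29 - 1*47) - 3*2*5) + 52) + (-92 - 1*(-32)))**2 = ((((-29 - 47) - 6*5) + 52) + (-92 + 32))**2 = (((-76 - 30) + 52) - 60)**2 = ((-106 + 52) - 60)**2 = (-54 - 60)**2 = (-114)**2 = 12996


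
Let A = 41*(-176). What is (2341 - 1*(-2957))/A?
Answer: -2649/3608 ≈ -0.73420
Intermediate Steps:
A = -7216
(2341 - 1*(-2957))/A = (2341 - 1*(-2957))/(-7216) = (2341 + 2957)*(-1/7216) = 5298*(-1/7216) = -2649/3608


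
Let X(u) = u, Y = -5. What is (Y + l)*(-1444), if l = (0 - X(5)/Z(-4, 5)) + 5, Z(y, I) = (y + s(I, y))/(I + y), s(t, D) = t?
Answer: 7220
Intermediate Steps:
Z(y, I) = 1 (Z(y, I) = (y + I)/(I + y) = (I + y)/(I + y) = 1)
l = 0 (l = (0 - 5/1) + 5 = (0 - 5) + 5 = -5 + 5 = 0)
(Y + l)*(-1444) = (-5 + 0)*(-1444) = -5*(-1444) = 7220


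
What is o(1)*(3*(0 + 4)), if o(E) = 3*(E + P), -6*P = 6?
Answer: 0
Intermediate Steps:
P = -1 (P = -1/6*6 = -1)
o(E) = -3 + 3*E (o(E) = 3*(E - 1) = 3*(-1 + E) = -3 + 3*E)
o(1)*(3*(0 + 4)) = (-3 + 3*1)*(3*(0 + 4)) = (-3 + 3)*(3*4) = 0*12 = 0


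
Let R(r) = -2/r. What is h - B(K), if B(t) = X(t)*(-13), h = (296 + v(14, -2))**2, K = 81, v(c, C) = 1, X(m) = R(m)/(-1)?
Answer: 7144955/81 ≈ 88209.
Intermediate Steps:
X(m) = 2/m (X(m) = -2/m/(-1) = -2/m*(-1) = 2/m)
h = 88209 (h = (296 + 1)**2 = 297**2 = 88209)
B(t) = -26/t (B(t) = (2/t)*(-13) = -26/t)
h - B(K) = 88209 - (-26)/81 = 88209 - 1*(-26/81) = 88209 + 26/81 = 7144955/81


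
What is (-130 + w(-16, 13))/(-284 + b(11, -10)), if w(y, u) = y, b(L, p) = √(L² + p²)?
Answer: 41464/80435 + 146*√221/80435 ≈ 0.54248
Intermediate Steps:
(-130 + w(-16, 13))/(-284 + b(11, -10)) = (-130 - 16)/(-284 + √(11² + (-10)²)) = -146/(-284 + √(121 + 100)) = -146/(-284 + √221)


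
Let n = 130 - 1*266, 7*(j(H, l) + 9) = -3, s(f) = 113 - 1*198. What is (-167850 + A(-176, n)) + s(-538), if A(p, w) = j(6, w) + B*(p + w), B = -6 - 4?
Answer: -1153771/7 ≈ -1.6482e+5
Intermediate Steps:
B = -10
s(f) = -85 (s(f) = 113 - 198 = -85)
j(H, l) = -66/7 (j(H, l) = -9 + (⅐)*(-3) = -9 - 3/7 = -66/7)
n = -136 (n = 130 - 266 = -136)
A(p, w) = -66/7 - 10*p - 10*w (A(p, w) = -66/7 - 10*(p + w) = -66/7 + (-10*p - 10*w) = -66/7 - 10*p - 10*w)
(-167850 + A(-176, n)) + s(-538) = (-167850 + (-66/7 - 10*(-176) - 10*(-136))) - 85 = (-167850 + (-66/7 + 1760 + 1360)) - 85 = (-167850 + 21774/7) - 85 = -1153176/7 - 85 = -1153771/7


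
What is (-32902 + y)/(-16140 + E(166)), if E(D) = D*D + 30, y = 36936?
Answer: 2017/5723 ≈ 0.35244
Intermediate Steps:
E(D) = 30 + D**2 (E(D) = D**2 + 30 = 30 + D**2)
(-32902 + y)/(-16140 + E(166)) = (-32902 + 36936)/(-16140 + (30 + 166**2)) = 4034/(-16140 + (30 + 27556)) = 4034/(-16140 + 27586) = 4034/11446 = 4034*(1/11446) = 2017/5723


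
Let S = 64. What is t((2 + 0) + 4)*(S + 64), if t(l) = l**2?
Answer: 4608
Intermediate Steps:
t((2 + 0) + 4)*(S + 64) = ((2 + 0) + 4)**2*(64 + 64) = (2 + 4)**2*128 = 6**2*128 = 36*128 = 4608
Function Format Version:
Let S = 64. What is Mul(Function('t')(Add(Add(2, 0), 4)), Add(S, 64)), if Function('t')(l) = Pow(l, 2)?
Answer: 4608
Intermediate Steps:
Mul(Function('t')(Add(Add(2, 0), 4)), Add(S, 64)) = Mul(Pow(Add(Add(2, 0), 4), 2), Add(64, 64)) = Mul(Pow(Add(2, 4), 2), 128) = Mul(Pow(6, 2), 128) = Mul(36, 128) = 4608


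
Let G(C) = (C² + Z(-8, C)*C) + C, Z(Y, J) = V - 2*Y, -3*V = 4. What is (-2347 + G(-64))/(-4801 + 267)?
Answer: -2239/13602 ≈ -0.16461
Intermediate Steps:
V = -4/3 (V = -⅓*4 = -4/3 ≈ -1.3333)
Z(Y, J) = -4/3 - 2*Y
G(C) = C² + 47*C/3 (G(C) = (C² + (-4/3 - 2*(-8))*C) + C = (C² + (-4/3 + 16)*C) + C = (C² + 44*C/3) + C = C² + 47*C/3)
(-2347 + G(-64))/(-4801 + 267) = (-2347 + (⅓)*(-64)*(47 + 3*(-64)))/(-4801 + 267) = (-2347 + (⅓)*(-64)*(47 - 192))/(-4534) = (-2347 + (⅓)*(-64)*(-145))*(-1/4534) = (-2347 + 9280/3)*(-1/4534) = (2239/3)*(-1/4534) = -2239/13602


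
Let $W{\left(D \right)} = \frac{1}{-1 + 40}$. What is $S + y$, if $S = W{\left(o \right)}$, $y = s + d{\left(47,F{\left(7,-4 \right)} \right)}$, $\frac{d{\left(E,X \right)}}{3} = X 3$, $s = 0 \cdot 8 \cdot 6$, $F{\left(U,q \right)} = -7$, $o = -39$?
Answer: $- \frac{2456}{39} \approx -62.974$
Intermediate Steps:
$s = 0$ ($s = 0 \cdot 6 = 0$)
$d{\left(E,X \right)} = 9 X$ ($d{\left(E,X \right)} = 3 X 3 = 3 \cdot 3 X = 9 X$)
$W{\left(D \right)} = \frac{1}{39}$
$y = -63$ ($y = 0 + 9 \left(-7\right) = 0 - 63 = -63$)
$S = \frac{1}{39} \approx 0.025641$
$S + y = \frac{1}{39} - 63 = - \frac{2456}{39}$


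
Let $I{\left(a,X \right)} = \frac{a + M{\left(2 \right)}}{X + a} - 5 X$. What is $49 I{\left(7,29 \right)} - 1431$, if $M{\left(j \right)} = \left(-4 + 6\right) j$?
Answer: $- \frac{306757}{36} \approx -8521.0$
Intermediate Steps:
$M{\left(j \right)} = 2 j$
$I{\left(a,X \right)} = - 5 X + \frac{4 + a}{X + a}$ ($I{\left(a,X \right)} = \frac{a + 2 \cdot 2}{X + a} - 5 X = \frac{a + 4}{X + a} - 5 X = \frac{4 + a}{X + a} - 5 X = - 5 X + \frac{4 + a}{X + a}$)
$49 I{\left(7,29 \right)} - 1431 = 49 \frac{4 + 7 - 5 \cdot 29^{2} - 145 \cdot 7}{29 + 7} - 1431 = 49 \frac{4 + 7 - 4205 - 1015}{36} - 1431 = 49 \cdot \frac{1}{36} \left(-5209\right) - 1431 = 49 \left(- \frac{5209}{36}\right) - 1431 = - \frac{255241}{36} - 1431 = - \frac{306757}{36}$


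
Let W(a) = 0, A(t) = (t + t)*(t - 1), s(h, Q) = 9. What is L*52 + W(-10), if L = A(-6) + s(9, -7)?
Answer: 4836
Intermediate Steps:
A(t) = 2*t*(-1 + t) (A(t) = (2*t)*(-1 + t) = 2*t*(-1 + t))
L = 93 (L = 2*(-6)*(-1 - 6) + 9 = 2*(-6)*(-7) + 9 = 84 + 9 = 93)
L*52 + W(-10) = 93*52 + 0 = 4836 + 0 = 4836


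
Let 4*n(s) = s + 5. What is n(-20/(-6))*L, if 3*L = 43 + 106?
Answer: 3725/36 ≈ 103.47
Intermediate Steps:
n(s) = 5/4 + s/4 (n(s) = (s + 5)/4 = (5 + s)/4 = 5/4 + s/4)
L = 149/3 (L = (43 + 106)/3 = (⅓)*149 = 149/3 ≈ 49.667)
n(-20/(-6))*L = (5/4 + (-20/(-6))/4)*(149/3) = (5/4 + (-20*(-⅙))/4)*(149/3) = (5/4 + (¼)*(10/3))*(149/3) = (5/4 + ⅚)*(149/3) = (25/12)*(149/3) = 3725/36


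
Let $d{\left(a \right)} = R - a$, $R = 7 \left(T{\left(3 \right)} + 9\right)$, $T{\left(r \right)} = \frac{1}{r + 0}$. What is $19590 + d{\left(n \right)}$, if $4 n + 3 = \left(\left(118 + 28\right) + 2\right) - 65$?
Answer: $\frac{58906}{3} \approx 19635.0$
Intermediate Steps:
$n = 20$ ($n = - \frac{3}{4} + \frac{\left(\left(118 + 28\right) + 2\right) - 65}{4} = - \frac{3}{4} + \frac{\left(146 + 2\right) - 65}{4} = - \frac{3}{4} + \frac{148 - 65}{4} = - \frac{3}{4} + \frac{1}{4} \cdot 83 = - \frac{3}{4} + \frac{83}{4} = 20$)
$T{\left(r \right)} = \frac{1}{r}$
$R = \frac{196}{3}$ ($R = 7 \left(\frac{1}{3} + 9\right) = 7 \cdot \frac{28}{3} = \frac{196}{3} \approx 65.333$)
$d{\left(a \right)} = \frac{196}{3} - a$
$19590 + d{\left(n \right)} = 19590 + \left(\frac{196}{3} - 20\right) = 19590 + \frac{136}{3} = \frac{58906}{3}$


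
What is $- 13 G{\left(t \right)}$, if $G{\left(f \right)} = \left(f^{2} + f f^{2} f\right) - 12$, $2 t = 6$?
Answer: $-1014$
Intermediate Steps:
$t = 3$ ($t = \frac{1}{2} \cdot 6 = 3$)
$G{\left(f \right)} = -12 + f^{2} + f^{4}$ ($G{\left(f \right)} = \left(f^{2} + f^{3} f\right) - 12 = \left(f^{2} + f^{4}\right) - 12 = -12 + f^{2} + f^{4}$)
$- 13 G{\left(t \right)} = - 13 \left(-12 + 3^{2} + 3^{4}\right) = - 13 \left(-12 + 9 + 81\right) = \left(-13\right) 78 = -1014$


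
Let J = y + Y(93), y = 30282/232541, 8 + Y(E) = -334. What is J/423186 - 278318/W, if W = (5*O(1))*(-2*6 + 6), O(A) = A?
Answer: 2282395164456239/246020239065 ≈ 9277.3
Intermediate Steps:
Y(E) = -342 (Y(E) = -8 - 334 = -342)
y = 30282/232541 (y = 30282*(1/232541) = 30282/232541 ≈ 0.13022)
J = -79498740/232541 (J = 30282/232541 - 342 = -79498740/232541 ≈ -341.87)
W = -30 (W = (5*1)*(-2*6 + 6) = 5*(-12 + 6) = 5*(-6) = -30)
J/423186 - 278318/W = -79498740/232541/423186 - 278318/(-30) = -79498740/232541*1/423186 - 278318*(-1/30) = -13249790/16401349271 + 139159/15 = 2282395164456239/246020239065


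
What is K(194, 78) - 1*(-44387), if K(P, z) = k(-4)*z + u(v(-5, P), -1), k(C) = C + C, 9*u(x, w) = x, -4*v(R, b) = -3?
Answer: 525157/12 ≈ 43763.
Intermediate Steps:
v(R, b) = 3/4 (v(R, b) = -1/4*(-3) = 3/4)
u(x, w) = x/9
k(C) = 2*C
K(P, z) = 1/12 - 8*z (K(P, z) = (2*(-4))*z + (1/9)*(3/4) = -8*z + 1/12 = 1/12 - 8*z)
K(194, 78) - 1*(-44387) = (1/12 - 8*78) - 1*(-44387) = (1/12 - 624) + 44387 = -7487/12 + 44387 = 525157/12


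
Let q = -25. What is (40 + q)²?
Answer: 225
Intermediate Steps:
(40 + q)² = (40 - 25)² = 15² = 225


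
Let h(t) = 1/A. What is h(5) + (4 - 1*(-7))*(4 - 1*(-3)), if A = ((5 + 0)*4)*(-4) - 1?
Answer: 6236/81 ≈ 76.988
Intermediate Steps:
A = -81 (A = (5*4)*(-4) - 1 = 20*(-4) - 1 = -80 - 1 = -81)
h(t) = -1/81 (h(t) = 1/(-81) = -1/81)
h(5) + (4 - 1*(-7))*(4 - 1*(-3)) = -1/81 + (4 - 1*(-7))*(4 - 1*(-3)) = -1/81 + (4 + 7)*(4 + 3) = -1/81 + 11*7 = -1/81 + 77 = 6236/81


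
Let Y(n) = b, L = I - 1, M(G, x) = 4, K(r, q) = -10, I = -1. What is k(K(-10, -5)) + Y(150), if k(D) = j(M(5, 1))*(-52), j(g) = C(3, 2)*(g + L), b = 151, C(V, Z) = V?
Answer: -161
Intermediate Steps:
L = -2 (L = -1 - 1 = -2)
Y(n) = 151
j(g) = -6 + 3*g (j(g) = 3*(g - 2) = 3*(-2 + g) = -6 + 3*g)
k(D) = -312 (k(D) = (-6 + 3*4)*(-52) = (-6 + 12)*(-52) = 6*(-52) = -312)
k(K(-10, -5)) + Y(150) = -312 + 151 = -161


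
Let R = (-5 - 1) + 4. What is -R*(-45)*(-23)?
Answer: 2070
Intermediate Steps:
R = -2 (R = -6 + 4 = -2)
-R*(-45)*(-23) = -(-2*(-45))*(-23) = -90*(-23) = -1*(-2070) = 2070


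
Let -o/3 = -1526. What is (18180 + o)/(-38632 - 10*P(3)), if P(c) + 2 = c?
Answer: -11379/19321 ≈ -0.58894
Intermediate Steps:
o = 4578 (o = -3*(-1526) = 4578)
P(c) = -2 + c
(18180 + o)/(-38632 - 10*P(3)) = (18180 + 4578)/(-38632 - 10*(-2 + 3)) = 22758/(-38632 - 10*1) = 22758/(-38632 - 10) = 22758/(-38642) = 22758*(-1/38642) = -11379/19321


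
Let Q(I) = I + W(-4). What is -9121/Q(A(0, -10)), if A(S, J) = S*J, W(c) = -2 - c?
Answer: -9121/2 ≈ -4560.5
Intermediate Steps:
A(S, J) = J*S
Q(I) = 2 + I (Q(I) = I + (-2 - 1*(-4)) = I + (-2 + 4) = I + 2 = 2 + I)
-9121/Q(A(0, -10)) = -9121/(2 - 10*0) = -9121/(2 + 0) = -9121/2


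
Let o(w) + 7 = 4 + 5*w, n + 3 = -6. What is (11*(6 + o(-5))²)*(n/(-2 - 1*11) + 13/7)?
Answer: 1235168/91 ≈ 13573.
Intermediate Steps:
n = -9 (n = -3 - 6 = -9)
o(w) = -3 + 5*w (o(w) = -7 + (4 + 5*w) = -3 + 5*w)
(11*(6 + o(-5))²)*(n/(-2 - 1*11) + 13/7) = (11*(6 + (-3 + 5*(-5)))²)*(-9/(-2 - 1*11) + 13/7) = (11*(6 + (-3 - 25))²)*(-9/(-2 - 11) + 13*(⅐)) = (11*(6 - 28)²)*(-9/(-13) + 13/7) = (11*(-22)²)*(-9*(-1/13) + 13/7) = (11*484)*(9/13 + 13/7) = 5324*(232/91) = 1235168/91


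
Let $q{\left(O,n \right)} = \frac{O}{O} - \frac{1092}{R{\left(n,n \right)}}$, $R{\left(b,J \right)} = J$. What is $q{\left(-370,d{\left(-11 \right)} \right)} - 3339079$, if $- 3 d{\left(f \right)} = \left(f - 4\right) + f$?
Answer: $-3339204$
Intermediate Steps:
$d{\left(f \right)} = \frac{4}{3} - \frac{2 f}{3}$ ($d{\left(f \right)} = - \frac{\left(f - 4\right) + f}{3} = - \frac{\left(-4 + f\right) + f}{3} = - \frac{-4 + 2 f}{3} = \frac{4}{3} - \frac{2 f}{3}$)
$q{\left(O,n \right)} = 1 - \frac{1092}{n}$ ($q{\left(O,n \right)} = \frac{O}{O} - \frac{1092}{n} = 1 - \frac{1092}{n}$)
$q{\left(-370,d{\left(-11 \right)} \right)} - 3339079 = \frac{-1092 + \left(\frac{4}{3} - - \frac{22}{3}\right)}{\frac{4}{3} - - \frac{22}{3}} - 3339079 = \frac{-1092 + \left(\frac{4}{3} + \frac{22}{3}\right)}{\frac{4}{3} + \frac{22}{3}} - 3339079 = \frac{-1092 + \frac{26}{3}}{\frac{26}{3}} - 3339079 = \frac{3}{26} \left(- \frac{3250}{3}\right) - 3339079 = -125 - 3339079 = -3339204$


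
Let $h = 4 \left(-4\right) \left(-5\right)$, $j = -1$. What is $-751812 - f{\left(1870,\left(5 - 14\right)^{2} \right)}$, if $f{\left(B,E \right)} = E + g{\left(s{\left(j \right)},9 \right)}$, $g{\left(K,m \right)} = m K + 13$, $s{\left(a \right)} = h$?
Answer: $-752626$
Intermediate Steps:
$h = 80$ ($h = \left(-16\right) \left(-5\right) = 80$)
$s{\left(a \right)} = 80$
$g{\left(K,m \right)} = 13 + K m$ ($g{\left(K,m \right)} = K m + 13 = 13 + K m$)
$f{\left(B,E \right)} = 733 + E$ ($f{\left(B,E \right)} = E + \left(13 + 80 \cdot 9\right) = E + \left(13 + 720\right) = E + 733 = 733 + E$)
$-751812 - f{\left(1870,\left(5 - 14\right)^{2} \right)} = -751812 - \left(733 + \left(5 - 14\right)^{2}\right) = -751812 - \left(733 + \left(-9\right)^{2}\right) = -751812 - \left(733 + 81\right) = -751812 - 814 = -752626$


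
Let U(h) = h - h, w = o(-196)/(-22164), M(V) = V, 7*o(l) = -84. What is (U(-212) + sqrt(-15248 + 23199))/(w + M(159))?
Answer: 1847*sqrt(7951)/293674 ≈ 0.56081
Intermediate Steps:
o(l) = -12 (o(l) = (1/7)*(-84) = -12)
w = 1/1847 (w = -12/(-22164) = -12*(-1/22164) = 1/1847 ≈ 0.00054142)
U(h) = 0
(U(-212) + sqrt(-15248 + 23199))/(w + M(159)) = (0 + sqrt(-15248 + 23199))/(1/1847 + 159) = (0 + sqrt(7951))/(293674/1847) = sqrt(7951)*(1847/293674) = 1847*sqrt(7951)/293674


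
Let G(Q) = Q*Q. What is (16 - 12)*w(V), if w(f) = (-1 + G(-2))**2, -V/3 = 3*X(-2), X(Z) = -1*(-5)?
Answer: 36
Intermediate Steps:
X(Z) = 5
G(Q) = Q**2
V = -45 (V = -9*5 = -3*15 = -45)
w(f) = 9 (w(f) = (-1 + (-2)**2)**2 = (-1 + 4)**2 = 3**2 = 9)
(16 - 12)*w(V) = (16 - 12)*9 = 4*9 = 36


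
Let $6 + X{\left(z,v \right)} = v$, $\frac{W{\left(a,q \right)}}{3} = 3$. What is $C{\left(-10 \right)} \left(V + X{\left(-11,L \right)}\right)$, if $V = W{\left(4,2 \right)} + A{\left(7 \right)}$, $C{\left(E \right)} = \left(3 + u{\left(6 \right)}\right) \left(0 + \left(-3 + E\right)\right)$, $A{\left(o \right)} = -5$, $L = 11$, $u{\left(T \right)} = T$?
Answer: $-1053$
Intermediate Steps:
$W{\left(a,q \right)} = 9$ ($W{\left(a,q \right)} = 3 \cdot 3 = 9$)
$X{\left(z,v \right)} = -6 + v$
$C{\left(E \right)} = -27 + 9 E$ ($C{\left(E \right)} = \left(3 + 6\right) \left(0 + \left(-3 + E\right)\right) = 9 \left(-3 + E\right) = -27 + 9 E$)
$V = 4$ ($V = 9 - 5 = 4$)
$C{\left(-10 \right)} \left(V + X{\left(-11,L \right)}\right) = \left(-27 + 9 \left(-10\right)\right) \left(4 + \left(-6 + 11\right)\right) = \left(-27 - 90\right) \left(4 + 5\right) = \left(-117\right) 9 = -1053$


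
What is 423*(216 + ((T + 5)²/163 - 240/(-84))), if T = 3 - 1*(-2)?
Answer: 105925968/1141 ≈ 92836.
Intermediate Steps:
T = 5 (T = 3 + 2 = 5)
423*(216 + ((T + 5)²/163 - 240/(-84))) = 423*(216 + ((5 + 5)²/163 - 240/(-84))) = 423*(216 + (10²*(1/163) - 240*(-1/84))) = 423*(216 + (100*(1/163) + 20/7)) = 423*(216 + (100/163 + 20/7)) = 423*(216 + 3960/1141) = 423*(250416/1141) = 105925968/1141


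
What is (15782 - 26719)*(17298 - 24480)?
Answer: 78549534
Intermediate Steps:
(15782 - 26719)*(17298 - 24480) = -10937*(-7182) = 78549534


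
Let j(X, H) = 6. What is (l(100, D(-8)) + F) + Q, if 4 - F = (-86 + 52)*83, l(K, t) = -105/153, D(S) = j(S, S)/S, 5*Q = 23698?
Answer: 1929053/255 ≈ 7564.9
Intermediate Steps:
Q = 23698/5 (Q = (⅕)*23698 = 23698/5 ≈ 4739.6)
D(S) = 6/S
l(K, t) = -35/51 (l(K, t) = -105*1/153 = -35/51)
F = 2826 (F = 4 - (-86 + 52)*83 = 4 - (-34)*83 = 4 - 1*(-2822) = 4 + 2822 = 2826)
(l(100, D(-8)) + F) + Q = (-35/51 + 2826) + 23698/5 = 144091/51 + 23698/5 = 1929053/255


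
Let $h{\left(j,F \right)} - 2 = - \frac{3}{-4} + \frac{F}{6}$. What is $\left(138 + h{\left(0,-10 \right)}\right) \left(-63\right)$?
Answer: $- \frac{35049}{4} \approx -8762.3$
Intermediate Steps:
$h{\left(j,F \right)} = \frac{11}{4} + \frac{F}{6}$ ($h{\left(j,F \right)} = 2 + \left(- \frac{3}{-4} + \frac{F}{6}\right) = 2 + \left(\left(-3\right) \left(- \frac{1}{4}\right) + F \frac{1}{6}\right) = 2 + \left(\frac{3}{4} + \frac{F}{6}\right) = \frac{11}{4} + \frac{F}{6}$)
$\left(138 + h{\left(0,-10 \right)}\right) \left(-63\right) = \left(138 + \left(\frac{11}{4} + \frac{1}{6} \left(-10\right)\right)\right) \left(-63\right) = \left(138 + \left(\frac{11}{4} - \frac{5}{3}\right)\right) \left(-63\right) = \left(138 + \frac{13}{12}\right) \left(-63\right) = \frac{1669}{12} \left(-63\right) = - \frac{35049}{4}$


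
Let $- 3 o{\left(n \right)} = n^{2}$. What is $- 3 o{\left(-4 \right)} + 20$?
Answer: $36$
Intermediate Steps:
$o{\left(n \right)} = - \frac{n^{2}}{3}$
$- 3 o{\left(-4 \right)} + 20 = - 3 \left(- \frac{\left(-4\right)^{2}}{3}\right) + 20 = - 3 \left(\left(- \frac{1}{3}\right) 16\right) + 20 = \left(-3\right) \left(- \frac{16}{3}\right) + 20 = 16 + 20 = 36$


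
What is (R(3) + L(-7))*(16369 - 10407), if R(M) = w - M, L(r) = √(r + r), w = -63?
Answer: -393492 + 5962*I*√14 ≈ -3.9349e+5 + 22308.0*I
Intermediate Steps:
L(r) = √2*√r (L(r) = √(2*r) = √2*√r)
R(M) = -63 - M
(R(3) + L(-7))*(16369 - 10407) = ((-63 - 1*3) + √2*√(-7))*(16369 - 10407) = ((-63 - 3) + √2*(I*√7))*5962 = (-66 + I*√14)*5962 = -393492 + 5962*I*√14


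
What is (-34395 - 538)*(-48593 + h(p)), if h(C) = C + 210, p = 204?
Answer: 1683037007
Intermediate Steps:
h(C) = 210 + C
(-34395 - 538)*(-48593 + h(p)) = (-34395 - 538)*(-48593 + (210 + 204)) = -34933*(-48593 + 414) = -34933*(-48179) = 1683037007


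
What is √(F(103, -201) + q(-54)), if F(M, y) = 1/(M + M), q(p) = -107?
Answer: 3*I*√504494/206 ≈ 10.344*I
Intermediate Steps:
F(M, y) = 1/(2*M)
√(F(103, -201) + q(-54)) = √((½)/103 - 107) = √((½)*(1/103) - 107) = √(1/206 - 107) = √(-22041/206) = 3*I*√504494/206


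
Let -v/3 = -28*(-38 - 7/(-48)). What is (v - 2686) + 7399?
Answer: 6133/4 ≈ 1533.3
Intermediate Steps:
v = -12719/4 (v = -(-84)*(-38 - 7/(-48)) = -(-84)*(-38 - 7*(-1/48)) = -(-84)*(-38 + 7/48) = -(-84)*(-1817)/48 = -3*12719/12 = -12719/4 ≈ -3179.8)
(v - 2686) + 7399 = (-12719/4 - 2686) + 7399 = -23463/4 + 7399 = 6133/4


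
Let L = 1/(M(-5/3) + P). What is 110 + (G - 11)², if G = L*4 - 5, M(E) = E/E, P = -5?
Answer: 399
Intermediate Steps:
M(E) = 1
L = -¼ (L = 1/(1 - 5) = 1/(-4) = -¼ ≈ -0.25000)
G = -6 (G = -¼*4 - 5 = -1 - 5 = -6)
110 + (G - 11)² = 110 + (-6 - 11)² = 110 + (-17)² = 110 + 289 = 399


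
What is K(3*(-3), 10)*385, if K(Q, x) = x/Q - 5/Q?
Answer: -1925/9 ≈ -213.89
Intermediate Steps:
K(Q, x) = -5/Q + x/Q
K(3*(-3), 10)*385 = ((-5 + 10)/((3*(-3))))*385 = (5/(-9))*385 = -⅑*5*385 = -5/9*385 = -1925/9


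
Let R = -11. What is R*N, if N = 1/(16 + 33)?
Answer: -11/49 ≈ -0.22449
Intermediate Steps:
N = 1/49 ≈ 0.020408
R*N = -11*1/49 = -11/49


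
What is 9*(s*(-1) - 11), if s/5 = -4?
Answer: 81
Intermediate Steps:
s = -20 (s = 5*(-4) = -20)
9*(s*(-1) - 11) = 9*(-20*(-1) - 11) = 9*(20 - 11) = 9*9 = 81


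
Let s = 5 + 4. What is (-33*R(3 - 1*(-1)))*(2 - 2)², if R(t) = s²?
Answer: 0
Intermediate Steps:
s = 9
R(t) = 81 (R(t) = 9² = 81)
(-33*R(3 - 1*(-1)))*(2 - 2)² = (-33*81)*(2 - 2)² = -2673*0² = -2673*0 = 0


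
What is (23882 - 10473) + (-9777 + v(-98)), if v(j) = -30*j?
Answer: 6572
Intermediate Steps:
(23882 - 10473) + (-9777 + v(-98)) = (23882 - 10473) + (-9777 - 30*(-98)) = 13409 + (-9777 + 2940) = 13409 - 6837 = 6572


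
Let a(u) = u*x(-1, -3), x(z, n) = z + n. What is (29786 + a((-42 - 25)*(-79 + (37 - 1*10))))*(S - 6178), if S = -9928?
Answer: -255280100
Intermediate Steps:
x(z, n) = n + z
a(u) = -4*u (a(u) = u*(-3 - 1) = u*(-4) = -4*u)
(29786 + a((-42 - 25)*(-79 + (37 - 1*10))))*(S - 6178) = (29786 - 4*(-42 - 25)*(-79 + (37 - 1*10)))*(-9928 - 6178) = (29786 - (-268)*(-79 + (37 - 10)))*(-16106) = (29786 - (-268)*(-79 + 27))*(-16106) = (29786 - (-268)*(-52))*(-16106) = (29786 - 4*3484)*(-16106) = (29786 - 13936)*(-16106) = 15850*(-16106) = -255280100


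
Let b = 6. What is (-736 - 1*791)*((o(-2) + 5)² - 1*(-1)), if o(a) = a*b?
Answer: -76350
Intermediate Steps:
o(a) = 6*a (o(a) = a*6 = 6*a)
(-736 - 1*791)*((o(-2) + 5)² - 1*(-1)) = (-736 - 1*791)*((6*(-2) + 5)² - 1*(-1)) = (-736 - 791)*((-12 + 5)² + 1) = -1527*((-7)² + 1) = -1527*(49 + 1) = -1527*50 = -76350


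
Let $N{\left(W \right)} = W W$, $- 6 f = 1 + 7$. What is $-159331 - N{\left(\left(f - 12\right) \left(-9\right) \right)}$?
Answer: $-173731$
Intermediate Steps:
$f = - \frac{4}{3}$ ($f = - \frac{1 + 7}{6} = \left(- \frac{1}{6}\right) 8 = - \frac{4}{3} \approx -1.3333$)
$N{\left(W \right)} = W^{2}$
$-159331 - N{\left(\left(f - 12\right) \left(-9\right) \right)} = -159331 - \left(\left(- \frac{4}{3} - 12\right) \left(-9\right)\right)^{2} = -159331 - \left(\left(- \frac{40}{3}\right) \left(-9\right)\right)^{2} = -159331 - 120^{2} = -159331 - 14400 = -173731$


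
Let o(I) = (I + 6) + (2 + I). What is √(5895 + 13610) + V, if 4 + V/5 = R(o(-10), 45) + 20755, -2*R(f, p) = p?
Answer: 207285/2 + √19505 ≈ 1.0378e+5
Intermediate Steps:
o(I) = 8 + 2*I (o(I) = (6 + I) + (2 + I) = 8 + 2*I)
R(f, p) = -p/2
V = 207285/2 (V = -20 + 5*(-½*45 + 20755) = -20 + 5*(-45/2 + 20755) = -20 + 5*(41465/2) = -20 + 207325/2 = 207285/2 ≈ 1.0364e+5)
√(5895 + 13610) + V = √(5895 + 13610) + 207285/2 = √19505 + 207285/2 = 207285/2 + √19505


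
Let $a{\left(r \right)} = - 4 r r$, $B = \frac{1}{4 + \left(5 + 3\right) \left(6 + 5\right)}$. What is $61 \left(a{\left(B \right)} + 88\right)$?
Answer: $\frac{11358627}{2116} \approx 5368.0$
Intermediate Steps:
$B = \frac{1}{92}$ ($B = \frac{1}{4 + 8 \cdot 11} = \frac{1}{4 + 88} = \frac{1}{92} \approx 0.01087$)
$a{\left(r \right)} = - 4 r^{2}$
$61 \left(a{\left(B \right)} + 88\right) = 61 \left(- \frac{4}{8464} + 88\right) = 61 \left(\left(-4\right) \frac{1}{8464} + 88\right) = 61 \left(- \frac{1}{2116} + 88\right) = 61 \cdot \frac{186207}{2116} = \frac{11358627}{2116}$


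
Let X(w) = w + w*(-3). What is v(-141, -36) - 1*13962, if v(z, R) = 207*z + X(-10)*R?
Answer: -43869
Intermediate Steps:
X(w) = -2*w (X(w) = w - 3*w = -2*w)
v(z, R) = 20*R + 207*z (v(z, R) = 207*z + (-2*(-10))*R = 207*z + 20*R = 20*R + 207*z)
v(-141, -36) - 1*13962 = (20*(-36) + 207*(-141)) - 1*13962 = (-720 - 29187) - 13962 = -29907 - 13962 = -43869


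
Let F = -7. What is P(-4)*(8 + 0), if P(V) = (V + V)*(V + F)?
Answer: 704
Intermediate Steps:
P(V) = 2*V*(-7 + V) (P(V) = (V + V)*(V - 7) = (2*V)*(-7 + V) = 2*V*(-7 + V))
P(-4)*(8 + 0) = (2*(-4)*(-7 - 4))*(8 + 0) = (2*(-4)*(-11))*8 = 88*8 = 704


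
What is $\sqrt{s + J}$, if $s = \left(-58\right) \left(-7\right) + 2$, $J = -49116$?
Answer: $6 i \sqrt{1353} \approx 220.7 i$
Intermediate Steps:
$s = 408$ ($s = 406 + 2 = 408$)
$\sqrt{s + J} = \sqrt{408 - 49116} = \sqrt{-48708} = 6 i \sqrt{1353}$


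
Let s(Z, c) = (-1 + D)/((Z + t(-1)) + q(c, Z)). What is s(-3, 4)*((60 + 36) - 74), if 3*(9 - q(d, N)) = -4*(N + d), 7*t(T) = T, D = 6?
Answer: 2310/151 ≈ 15.298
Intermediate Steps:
t(T) = T/7
q(d, N) = 9 + 4*N/3 + 4*d/3 (q(d, N) = 9 - (-4)*(N + d)/3 = 9 - (-4*N - 4*d)/3 = 9 + (4*N/3 + 4*d/3) = 9 + 4*N/3 + 4*d/3)
s(Z, c) = 5/(62/7 + 4*c/3 + 7*Z/3) (s(Z, c) = (-1 + 6)/((Z + (1/7)*(-1)) + (9 + 4*Z/3 + 4*c/3)) = 5/((Z - 1/7) + (9 + 4*Z/3 + 4*c/3)) = 5/((-1/7 + Z) + (9 + 4*Z/3 + 4*c/3)) = 5/(62/7 + 4*c/3 + 7*Z/3))
s(-3, 4)*((60 + 36) - 74) = (105/(186 + 28*4 + 49*(-3)))*((60 + 36) - 74) = (105/(186 + 112 - 147))*(96 - 74) = (105/151)*22 = 2310/151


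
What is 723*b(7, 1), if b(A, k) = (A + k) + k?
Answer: 6507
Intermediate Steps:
b(A, k) = A + 2*k
723*b(7, 1) = 723*(7 + 2*1) = 723*(7 + 2) = 723*9 = 6507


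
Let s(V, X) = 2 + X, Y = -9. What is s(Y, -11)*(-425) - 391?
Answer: 3434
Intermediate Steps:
s(Y, -11)*(-425) - 391 = (2 - 11)*(-425) - 391 = -9*(-425) - 391 = 3825 - 391 = 3434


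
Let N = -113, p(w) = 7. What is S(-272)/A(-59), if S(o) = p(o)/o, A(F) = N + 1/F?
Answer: 413/1813696 ≈ 0.00022771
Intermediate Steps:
A(F) = -113 + 1/F
S(o) = 7/o
S(-272)/A(-59) = (7/(-272))/(-113 + 1/(-59)) = (7*(-1/272))/(-113 - 1/59) = -7/(272*(-6668/59)) = -7/272*(-59/6668) = 413/1813696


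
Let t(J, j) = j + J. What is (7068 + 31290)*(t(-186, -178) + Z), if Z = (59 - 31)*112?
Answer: 106328376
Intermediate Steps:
Z = 3136 (Z = 28*112 = 3136)
t(J, j) = J + j
(7068 + 31290)*(t(-186, -178) + Z) = (7068 + 31290)*((-186 - 178) + 3136) = 38358*(-364 + 3136) = 38358*2772 = 106328376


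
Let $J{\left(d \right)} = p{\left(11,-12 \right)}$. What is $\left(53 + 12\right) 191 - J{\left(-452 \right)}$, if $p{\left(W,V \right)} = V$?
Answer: $12427$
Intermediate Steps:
$J{\left(d \right)} = -12$
$\left(53 + 12\right) 191 - J{\left(-452 \right)} = \left(53 + 12\right) 191 - -12 = 65 \cdot 191 + 12 = 12415 + 12 = 12427$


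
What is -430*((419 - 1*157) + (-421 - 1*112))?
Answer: 116530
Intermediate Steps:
-430*((419 - 1*157) + (-421 - 1*112)) = -430*((419 - 157) + (-421 - 112)) = -430*(262 - 533) = -430*(-271) = 116530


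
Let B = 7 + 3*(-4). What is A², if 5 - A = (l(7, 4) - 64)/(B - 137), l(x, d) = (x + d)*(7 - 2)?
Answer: 491401/20164 ≈ 24.370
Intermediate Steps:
l(x, d) = 5*d + 5*x (l(x, d) = (d + x)*5 = 5*d + 5*x)
B = -5 (B = 7 - 12 = -5)
A = 701/142 (A = 5 - ((5*4 + 5*7) - 64)/(-5 - 137) = 5 - ((20 + 35) - 64)/(-142) = 5 - (55 - 64)*(-1)/142 = 5 - (-9)*(-1)/142 = 5 - 1*9/142 = 5 - 9/142 = 701/142 ≈ 4.9366)
A² = (701/142)² = 491401/20164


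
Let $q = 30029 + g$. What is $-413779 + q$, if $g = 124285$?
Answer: $-259465$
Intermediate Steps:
$q = 154314$ ($q = 30029 + 124285 = 154314$)
$-413779 + q = -413779 + 154314 = -259465$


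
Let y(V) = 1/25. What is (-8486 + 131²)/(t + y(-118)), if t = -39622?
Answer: -216875/990549 ≈ -0.21894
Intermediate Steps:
y(V) = 1/25
(-8486 + 131²)/(t + y(-118)) = (-8486 + 131²)/(-39622 + 1/25) = (-8486 + 17161)/(-990549/25) = 8675*(-25/990549) = -216875/990549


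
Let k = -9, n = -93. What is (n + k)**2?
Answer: 10404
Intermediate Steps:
(n + k)**2 = (-93 - 9)**2 = (-102)**2 = 10404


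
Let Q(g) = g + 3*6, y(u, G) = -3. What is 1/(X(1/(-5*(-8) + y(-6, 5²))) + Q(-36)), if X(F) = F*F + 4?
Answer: -1369/19165 ≈ -0.071432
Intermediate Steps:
Q(g) = 18 + g (Q(g) = g + 18 = 18 + g)
X(F) = 4 + F² (X(F) = F² + 4 = 4 + F²)
1/(X(1/(-5*(-8) + y(-6, 5²))) + Q(-36)) = 1/((4 + (1/(-5*(-8) - 3))²) + (18 - 36)) = 1/((4 + (1/(40 - 3))²) - 18) = 1/((4 + (1/37)²) - 18) = 1/((4 + 1/1369) - 18) = 1/(5477/1369 - 18) = 1/(-19165/1369) = -1369/19165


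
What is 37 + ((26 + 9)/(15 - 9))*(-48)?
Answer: -243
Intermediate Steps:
37 + ((26 + 9)/(15 - 9))*(-48) = 37 + (35/6)*(-48) = 37 - 280 = -243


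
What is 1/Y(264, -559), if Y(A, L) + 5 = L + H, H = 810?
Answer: 1/246 ≈ 0.0040650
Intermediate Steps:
Y(A, L) = 805 + L (Y(A, L) = -5 + (L + 810) = -5 + (810 + L) = 805 + L)
1/Y(264, -559) = 1/(805 - 559) = 1/246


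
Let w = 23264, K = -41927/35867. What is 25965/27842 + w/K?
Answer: -23230551467141/1167331534 ≈ -19901.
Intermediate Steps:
K = -41927/35867 (K = -41927*1/35867 = -41927/35867 ≈ -1.1690)
25965/27842 + w/K = 25965/27842 + 23264/(-41927/35867) = 25965*(1/27842) + 23264*(-35867/41927) = 25965/27842 - 834409888/41927 = -23230551467141/1167331534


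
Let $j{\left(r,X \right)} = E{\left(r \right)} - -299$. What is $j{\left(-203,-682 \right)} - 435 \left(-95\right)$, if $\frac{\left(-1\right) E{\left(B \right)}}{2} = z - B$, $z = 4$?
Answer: $41210$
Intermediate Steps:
$E{\left(B \right)} = -8 + 2 B$ ($E{\left(B \right)} = - 2 \left(4 - B\right) = -8 + 2 B$)
$j{\left(r,X \right)} = 291 + 2 r$ ($j{\left(r,X \right)} = \left(-8 + 2 r\right) - -299 = \left(-8 + 2 r\right) + 299 = 291 + 2 r$)
$j{\left(-203,-682 \right)} - 435 \left(-95\right) = \left(291 + 2 \left(-203\right)\right) - 435 \left(-95\right) = \left(291 - 406\right) - -41325 = -115 + 41325 = 41210$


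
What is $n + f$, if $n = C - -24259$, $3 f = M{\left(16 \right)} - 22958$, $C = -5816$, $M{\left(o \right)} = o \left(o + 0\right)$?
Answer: $\frac{32627}{3} \approx 10876.0$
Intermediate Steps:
$M{\left(o \right)} = o^{2}$ ($M{\left(o \right)} = o o = o^{2}$)
$f = - \frac{22702}{3}$ ($f = \frac{16^{2} - 22958}{3} = \frac{256 - 22958}{3} = \frac{1}{3} \left(-22702\right) = - \frac{22702}{3} \approx -7567.3$)
$n = 18443$ ($n = -5816 - -24259 = -5816 + 24259 = 18443$)
$n + f = 18443 - \frac{22702}{3} = \frac{32627}{3}$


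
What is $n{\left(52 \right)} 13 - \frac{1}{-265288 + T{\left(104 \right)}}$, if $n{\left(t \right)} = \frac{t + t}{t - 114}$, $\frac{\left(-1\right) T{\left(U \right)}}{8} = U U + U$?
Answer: $- \frac{238390017}{10932088} \approx -21.806$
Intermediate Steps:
$T{\left(U \right)} = - 8 U - 8 U^{2}$ ($T{\left(U \right)} = - 8 \left(U U + U\right) = - 8 \left(U^{2} + U\right) = - 8 \left(U + U^{2}\right) = - 8 U - 8 U^{2}$)
$n{\left(t \right)} = \frac{2 t}{-114 + t}$
$n{\left(52 \right)} 13 - \frac{1}{-265288 + T{\left(104 \right)}} = 2 \cdot 52 \frac{1}{-114 + 52} \cdot 13 - \frac{1}{-265288 - 832 \left(1 + 104\right)} = 2 \cdot 52 \frac{1}{-62} \cdot 13 - \frac{1}{-265288 - 832 \cdot 105} = 2 \cdot 52 \left(- \frac{1}{62}\right) 13 - \frac{1}{-265288 - 87360} = \left(- \frac{52}{31}\right) 13 - \frac{1}{-352648} = - \frac{676}{31} - - \frac{1}{352648} = - \frac{676}{31} + \frac{1}{352648} = - \frac{238390017}{10932088}$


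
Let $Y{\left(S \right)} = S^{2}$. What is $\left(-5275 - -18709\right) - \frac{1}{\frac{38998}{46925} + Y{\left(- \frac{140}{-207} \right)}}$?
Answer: $\frac{34802196037743}{2590755302} \approx 13433.0$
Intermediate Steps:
$\left(-5275 - -18709\right) - \frac{1}{\frac{38998}{46925} + Y{\left(- \frac{140}{-207} \right)}} = \left(-5275 - -18709\right) - \frac{1}{\frac{38998}{46925} + \left(- \frac{140}{-207}\right)^{2}} = \left(-5275 + 18709\right) - \frac{1}{38998 \cdot \frac{1}{46925} + \left(\left(-140\right) \left(- \frac{1}{207}\right)\right)^{2}} = 13434 - \frac{1}{\frac{38998}{46925} + \left(\frac{140}{207}\right)^{2}} = 13434 - \frac{1}{\frac{38998}{46925} + \frac{19600}{42849}} = 13434 - \frac{1}{\frac{2590755302}{2010689325}} = 13434 - \frac{2010689325}{2590755302} = \frac{34802196037743}{2590755302}$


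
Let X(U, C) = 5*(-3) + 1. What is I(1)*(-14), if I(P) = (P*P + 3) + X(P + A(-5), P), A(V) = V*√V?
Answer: 140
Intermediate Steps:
A(V) = V^(3/2)
X(U, C) = -14 (X(U, C) = -15 + 1 = -14)
I(P) = -11 + P² (I(P) = (P*P + 3) - 14 = (P² + 3) - 14 = (3 + P²) - 14 = -11 + P²)
I(1)*(-14) = (-11 + 1²)*(-14) = (-11 + 1)*(-14) = -10*(-14) = 140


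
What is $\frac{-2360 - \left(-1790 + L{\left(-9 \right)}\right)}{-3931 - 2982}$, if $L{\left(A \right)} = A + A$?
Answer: $\frac{552}{6913} \approx 0.07985$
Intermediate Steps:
$L{\left(A \right)} = 2 A$
$\frac{-2360 - \left(-1790 + L{\left(-9 \right)}\right)}{-3931 - 2982} = \frac{-2360 + \left(1790 - 2 \left(-9\right)\right)}{-3931 - 2982} = \frac{-2360 + \left(1790 - -18\right)}{-6913} = \left(-2360 + \left(1790 + 18\right)\right) \left(- \frac{1}{6913}\right) = \left(-2360 + 1808\right) \left(- \frac{1}{6913}\right) = \left(-552\right) \left(- \frac{1}{6913}\right) = \frac{552}{6913}$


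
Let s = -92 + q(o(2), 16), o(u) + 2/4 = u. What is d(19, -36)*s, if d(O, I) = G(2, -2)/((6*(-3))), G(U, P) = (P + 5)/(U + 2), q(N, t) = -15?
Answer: 107/24 ≈ 4.4583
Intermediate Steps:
o(u) = -½ + u
G(U, P) = (5 + P)/(2 + U)
d(O, I) = -1/24 (d(O, I) = ((5 - 2)/(2 + 2))/((6*(-3))) = (3/4)/(-18) = ((¼)*3)*(-1/18) = (¾)*(-1/18) = -1/24)
s = -107 (s = -92 - 15 = -107)
d(19, -36)*s = -1/24*(-107) = 107/24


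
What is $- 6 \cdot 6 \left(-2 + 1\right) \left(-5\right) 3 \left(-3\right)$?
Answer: $1620$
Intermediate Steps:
$- 6 \cdot 6 \left(-2 + 1\right) \left(-5\right) 3 \left(-3\right) = - 6 \cdot 6 \left(-1\right) \left(-5\right) 3 \left(-3\right) = - 6 \left(-6\right) \left(-5\right) 3 \left(-3\right) = - 6 \cdot 30 \cdot 3 \left(-3\right) = \left(-6\right) 90 \left(-3\right) = \left(-540\right) \left(-3\right) = 1620$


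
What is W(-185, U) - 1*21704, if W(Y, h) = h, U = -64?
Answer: -21768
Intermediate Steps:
W(-185, U) - 1*21704 = -64 - 1*21704 = -64 - 21704 = -21768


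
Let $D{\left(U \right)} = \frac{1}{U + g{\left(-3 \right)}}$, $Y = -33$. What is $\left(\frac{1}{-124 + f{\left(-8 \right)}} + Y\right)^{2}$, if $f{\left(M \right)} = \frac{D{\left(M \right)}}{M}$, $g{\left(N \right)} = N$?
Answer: $\frac{129708742801}{119049921} \approx 1089.5$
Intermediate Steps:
$D{\left(U \right)} = \frac{1}{-3 + U}$ ($D{\left(U \right)} = \frac{1}{U - 3} = \frac{1}{-3 + U}$)
$f{\left(M \right)} = \frac{1}{M \left(-3 + M\right)}$ ($f{\left(M \right)} = \frac{1}{\left(-3 + M\right) M} = \frac{1}{M \left(-3 + M\right)}$)
$\left(\frac{1}{-124 + f{\left(-8 \right)}} + Y\right)^{2} = \left(\frac{1}{-124 + \frac{1}{\left(-8\right) \left(-3 - 8\right)}} - 33\right)^{2} = \left(\frac{1}{-124 - \frac{1}{8 \left(-11\right)}} - 33\right)^{2} = \left(\frac{1}{-124 - - \frac{1}{88}} - 33\right)^{2} = \left(\frac{1}{-124 + \frac{1}{88}} - 33\right)^{2} = \left(\frac{1}{- \frac{10911}{88}} - 33\right)^{2} = \left(- \frac{88}{10911} - 33\right)^{2} = \left(- \frac{360151}{10911}\right)^{2} = \frac{129708742801}{119049921}$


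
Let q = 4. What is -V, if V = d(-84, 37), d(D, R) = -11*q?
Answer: 44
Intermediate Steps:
d(D, R) = -44 (d(D, R) = -11*4 = -44)
V = -44
-V = -1*(-44) = 44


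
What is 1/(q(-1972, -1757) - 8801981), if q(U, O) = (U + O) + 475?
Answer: -1/8805235 ≈ -1.1357e-7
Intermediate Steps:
q(U, O) = 475 + O + U (q(U, O) = (O + U) + 475 = 475 + O + U)
1/(q(-1972, -1757) - 8801981) = 1/((475 - 1757 - 1972) - 8801981) = 1/(-3254 - 8801981) = 1/(-8805235) = -1/8805235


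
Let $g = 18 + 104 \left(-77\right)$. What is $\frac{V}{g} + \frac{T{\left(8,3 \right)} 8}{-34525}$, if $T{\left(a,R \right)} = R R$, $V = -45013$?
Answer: $\frac{310699709}{55170950} \approx 5.6316$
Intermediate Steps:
$T{\left(a,R \right)} = R^{2}$
$g = -7990$ ($g = 18 - 8008 = -7990$)
$\frac{V}{g} + \frac{T{\left(8,3 \right)} 8}{-34525} = - \frac{45013}{-7990} + \frac{3^{2} \cdot 8}{-34525} = \left(-45013\right) \left(- \frac{1}{7990}\right) + 9 \cdot 8 \left(- \frac{1}{34525}\right) = \frac{45013}{7990} + 72 \left(- \frac{1}{34525}\right) = \frac{45013}{7990} - \frac{72}{34525} = \frac{310699709}{55170950}$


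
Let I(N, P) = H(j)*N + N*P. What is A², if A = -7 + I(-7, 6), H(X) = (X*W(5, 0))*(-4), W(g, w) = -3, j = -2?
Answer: 14161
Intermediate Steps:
H(X) = 12*X (H(X) = (X*(-3))*(-4) = -3*X*(-4) = 12*X)
I(N, P) = -24*N + N*P (I(N, P) = (12*(-2))*N + N*P = -24*N + N*P)
A = 119 (A = -7 - 7*(-24 + 6) = -7 - 7*(-18) = -7 + 126 = 119)
A² = 119² = 14161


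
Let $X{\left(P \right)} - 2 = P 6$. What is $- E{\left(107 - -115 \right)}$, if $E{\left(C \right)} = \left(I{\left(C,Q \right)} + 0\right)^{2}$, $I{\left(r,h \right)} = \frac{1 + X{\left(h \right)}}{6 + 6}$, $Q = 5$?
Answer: $- \frac{121}{16} \approx -7.5625$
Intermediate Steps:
$X{\left(P \right)} = 2 + 6 P$ ($X{\left(P \right)} = 2 + P 6 = 2 + 6 P$)
$I{\left(r,h \right)} = \frac{1}{4} + \frac{h}{2}$ ($I{\left(r,h \right)} = \frac{1 + \left(2 + 6 h\right)}{6 + 6} = \frac{3 + 6 h}{12} = \left(3 + 6 h\right) \frac{1}{12} = \frac{1}{4} + \frac{h}{2}$)
$E{\left(C \right)} = \frac{121}{16}$ ($E{\left(C \right)} = \left(\left(\frac{1}{4} + \frac{1}{2} \cdot 5\right) + 0\right)^{2} = \left(\left(\frac{1}{4} + \frac{5}{2}\right) + 0\right)^{2} = \left(\frac{11}{4} + 0\right)^{2} = \left(\frac{11}{4}\right)^{2} = \frac{121}{16}$)
$- E{\left(107 - -115 \right)} = \left(-1\right) \frac{121}{16} = - \frac{121}{16}$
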